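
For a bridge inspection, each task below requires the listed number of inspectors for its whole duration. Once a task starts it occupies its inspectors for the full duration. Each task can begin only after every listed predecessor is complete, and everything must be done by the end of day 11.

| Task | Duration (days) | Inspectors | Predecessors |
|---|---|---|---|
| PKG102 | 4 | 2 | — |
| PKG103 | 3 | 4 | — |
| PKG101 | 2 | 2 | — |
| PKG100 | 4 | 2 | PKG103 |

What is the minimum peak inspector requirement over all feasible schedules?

4

Early-start (PKG102@1, PKG103@1, PKG101@1, PKG100@4) gives peak 8: d1:8  d2:8  d3:6  d4:4  d5:2  d6:2  d7:2  d8:0  d9:0  d10:0  d11:0.
Shift PKG103→5, PKG100→8.
Schedule PKG102@1, PKG103@5, PKG101@1, PKG100@8: d1:4  d2:4  d3:2  d4:2  d5:4  d6:4  d7:4  d8:2  d9:2  d10:2  d11:2 — peak 4.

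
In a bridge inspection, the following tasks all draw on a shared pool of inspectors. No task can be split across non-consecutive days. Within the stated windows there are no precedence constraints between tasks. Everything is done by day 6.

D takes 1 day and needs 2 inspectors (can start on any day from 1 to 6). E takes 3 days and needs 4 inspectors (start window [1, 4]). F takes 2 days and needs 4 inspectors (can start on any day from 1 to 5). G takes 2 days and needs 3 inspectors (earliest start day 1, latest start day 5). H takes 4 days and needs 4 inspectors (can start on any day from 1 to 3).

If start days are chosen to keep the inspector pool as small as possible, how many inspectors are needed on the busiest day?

Early-start (D@1, E@1, F@1, G@1, H@1) gives peak 17: d1:17  d2:15  d3:8  d4:4  d5:0  d6:0.
Shift E→2, G→5, H→3.
Schedule D@1, E@2, F@1, G@5, H@3: d1:6  d2:8  d3:8  d4:8  d5:7  d6:7 — peak 8.
Total inspector-days = 44 over 6 days ⇒ peak ≥ ⌈44/6⌉ = 8, so 8 is optimal.

8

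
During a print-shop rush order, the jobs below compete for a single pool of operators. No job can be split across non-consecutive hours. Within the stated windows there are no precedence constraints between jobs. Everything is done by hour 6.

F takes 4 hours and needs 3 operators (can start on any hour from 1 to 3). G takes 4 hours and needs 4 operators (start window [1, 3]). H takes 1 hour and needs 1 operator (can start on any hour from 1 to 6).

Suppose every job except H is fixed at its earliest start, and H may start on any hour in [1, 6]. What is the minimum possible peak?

H@1: h1:8  h2:7  h3:7  h4:7  h5:0  h6:0 → peak 8
H@2: h1:7  h2:8  h3:7  h4:7  h5:0  h6:0 → peak 8
H@3: h1:7  h2:7  h3:8  h4:7  h5:0  h6:0 → peak 8
H@4: h1:7  h2:7  h3:7  h4:8  h5:0  h6:0 → peak 8
H@5: h1:7  h2:7  h3:7  h4:7  h5:1  h6:0 → peak 7
H@6: h1:7  h2:7  h3:7  h4:7  h5:0  h6:1 → peak 7
Best is H@5, peak 7.

7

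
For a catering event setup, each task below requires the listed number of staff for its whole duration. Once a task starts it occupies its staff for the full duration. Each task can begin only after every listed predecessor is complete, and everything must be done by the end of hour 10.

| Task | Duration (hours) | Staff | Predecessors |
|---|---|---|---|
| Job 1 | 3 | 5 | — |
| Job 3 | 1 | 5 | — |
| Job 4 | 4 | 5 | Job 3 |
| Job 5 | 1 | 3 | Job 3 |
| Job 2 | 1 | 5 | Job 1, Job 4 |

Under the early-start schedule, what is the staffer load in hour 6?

5

At early start, hour 6 has: Job 2.
Demand: 5 = 5.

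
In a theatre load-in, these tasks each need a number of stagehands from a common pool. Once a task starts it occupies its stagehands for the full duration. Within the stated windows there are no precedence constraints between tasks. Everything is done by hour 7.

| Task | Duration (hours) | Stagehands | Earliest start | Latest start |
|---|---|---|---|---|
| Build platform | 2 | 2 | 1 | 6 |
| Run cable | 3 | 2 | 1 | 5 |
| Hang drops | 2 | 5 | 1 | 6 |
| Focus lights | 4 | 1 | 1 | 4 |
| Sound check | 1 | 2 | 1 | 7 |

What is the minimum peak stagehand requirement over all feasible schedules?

Early-start (Build platform@1, Run cable@1, Hang drops@1, Focus lights@1, Sound check@1) gives peak 12: h1:12  h2:10  h3:3  h4:1  h5:0  h6:0  h7:0.
Shift Hang drops→5, Sound check→3.
Schedule Build platform@1, Run cable@1, Hang drops@5, Focus lights@1, Sound check@3: h1:5  h2:5  h3:5  h4:1  h5:5  h6:5  h7:0 — peak 5.

5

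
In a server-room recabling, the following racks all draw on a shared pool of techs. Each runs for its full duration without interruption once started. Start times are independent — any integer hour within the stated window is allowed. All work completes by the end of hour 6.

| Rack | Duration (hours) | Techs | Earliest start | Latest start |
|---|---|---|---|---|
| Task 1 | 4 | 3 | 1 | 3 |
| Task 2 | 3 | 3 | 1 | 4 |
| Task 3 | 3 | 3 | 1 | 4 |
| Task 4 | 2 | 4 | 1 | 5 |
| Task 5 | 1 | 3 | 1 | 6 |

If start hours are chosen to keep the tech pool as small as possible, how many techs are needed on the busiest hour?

Early-start (Task 1@1, Task 2@1, Task 3@1, Task 4@1, Task 5@1) gives peak 16: h1:16  h2:13  h3:9  h4:3  h5:0  h6:0.
Shift Task 4→4, Task 5→5.
Schedule Task 1@1, Task 2@1, Task 3@1, Task 4@4, Task 5@5: h1:9  h2:9  h3:9  h4:7  h5:7  h6:0 — peak 9.

9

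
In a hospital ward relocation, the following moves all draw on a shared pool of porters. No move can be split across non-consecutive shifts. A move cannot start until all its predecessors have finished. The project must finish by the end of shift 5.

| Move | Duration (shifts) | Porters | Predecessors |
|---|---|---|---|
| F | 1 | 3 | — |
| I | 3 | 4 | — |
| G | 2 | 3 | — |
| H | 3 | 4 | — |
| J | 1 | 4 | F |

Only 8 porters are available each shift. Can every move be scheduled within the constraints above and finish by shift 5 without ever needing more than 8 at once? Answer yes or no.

yes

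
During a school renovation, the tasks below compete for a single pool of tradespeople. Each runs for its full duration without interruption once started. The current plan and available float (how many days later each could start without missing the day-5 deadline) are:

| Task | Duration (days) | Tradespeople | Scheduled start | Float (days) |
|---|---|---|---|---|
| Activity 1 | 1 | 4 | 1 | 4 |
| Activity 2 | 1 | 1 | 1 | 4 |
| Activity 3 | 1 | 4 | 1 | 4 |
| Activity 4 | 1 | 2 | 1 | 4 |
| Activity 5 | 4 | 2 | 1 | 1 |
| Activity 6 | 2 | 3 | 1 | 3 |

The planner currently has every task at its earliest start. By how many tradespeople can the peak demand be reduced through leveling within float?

Early-start peak: d1:16  d2:5  d3:2  d4:2  d5:0 ⇒ 16.
Leveled (Activity 1@1, Activity 2@1, Activity 3@2, Activity 4@3, Activity 5@2, Activity 6@4): d1:5  d2:6  d3:4  d4:5  d5:5 ⇒ 6.
Reduction 16 − 6 = 10.

10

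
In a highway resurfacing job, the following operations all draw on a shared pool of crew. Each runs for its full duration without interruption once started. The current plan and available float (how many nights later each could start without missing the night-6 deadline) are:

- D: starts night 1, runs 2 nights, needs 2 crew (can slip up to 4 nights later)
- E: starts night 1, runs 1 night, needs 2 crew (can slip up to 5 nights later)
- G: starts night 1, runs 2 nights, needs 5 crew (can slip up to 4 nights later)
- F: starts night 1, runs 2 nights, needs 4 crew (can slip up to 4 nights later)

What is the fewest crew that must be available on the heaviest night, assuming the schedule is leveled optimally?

5

Early-start (D@1, E@1, G@1, F@1) gives peak 13: n1:13  n2:11  n3:0  n4:0  n5:0  n6:0.
Shift G→3, F→5.
Schedule D@1, E@1, G@3, F@5: n1:4  n2:2  n3:5  n4:5  n5:4  n6:4 — peak 5.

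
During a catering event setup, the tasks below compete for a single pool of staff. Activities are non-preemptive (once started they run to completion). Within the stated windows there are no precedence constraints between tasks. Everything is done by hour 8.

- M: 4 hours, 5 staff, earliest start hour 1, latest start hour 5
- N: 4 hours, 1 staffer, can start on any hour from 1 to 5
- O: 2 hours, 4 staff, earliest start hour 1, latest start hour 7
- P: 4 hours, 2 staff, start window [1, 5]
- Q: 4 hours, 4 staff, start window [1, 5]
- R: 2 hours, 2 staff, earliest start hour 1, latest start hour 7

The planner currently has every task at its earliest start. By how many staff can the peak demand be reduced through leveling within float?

10

Early-start peak: h1:18  h2:18  h3:12  h4:12  h5:0  h6:0  h7:0  h8:0 ⇒ 18.
Leveled (M@1, N@1, O@5, P@1, Q@5, R@7): h1:8  h2:8  h3:8  h4:8  h5:8  h6:8  h7:6  h8:6 ⇒ 8.
Reduction 18 − 8 = 10.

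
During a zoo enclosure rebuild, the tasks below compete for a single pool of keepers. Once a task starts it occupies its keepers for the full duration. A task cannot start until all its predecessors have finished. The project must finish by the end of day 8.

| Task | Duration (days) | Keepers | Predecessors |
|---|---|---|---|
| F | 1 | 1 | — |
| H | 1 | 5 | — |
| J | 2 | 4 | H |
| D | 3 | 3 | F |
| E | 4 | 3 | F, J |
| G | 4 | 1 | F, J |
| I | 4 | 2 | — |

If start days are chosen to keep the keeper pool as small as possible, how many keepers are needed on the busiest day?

7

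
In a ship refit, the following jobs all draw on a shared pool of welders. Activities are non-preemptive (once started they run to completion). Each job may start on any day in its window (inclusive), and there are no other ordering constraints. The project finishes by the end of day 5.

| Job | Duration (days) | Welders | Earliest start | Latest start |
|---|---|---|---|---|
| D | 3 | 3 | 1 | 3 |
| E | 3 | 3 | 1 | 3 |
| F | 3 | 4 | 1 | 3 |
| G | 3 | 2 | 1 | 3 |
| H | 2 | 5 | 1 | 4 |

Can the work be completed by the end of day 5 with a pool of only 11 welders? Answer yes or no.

The minimum achievable peak is 12; 11 < 12, so no feasible schedule stays within the cap.

no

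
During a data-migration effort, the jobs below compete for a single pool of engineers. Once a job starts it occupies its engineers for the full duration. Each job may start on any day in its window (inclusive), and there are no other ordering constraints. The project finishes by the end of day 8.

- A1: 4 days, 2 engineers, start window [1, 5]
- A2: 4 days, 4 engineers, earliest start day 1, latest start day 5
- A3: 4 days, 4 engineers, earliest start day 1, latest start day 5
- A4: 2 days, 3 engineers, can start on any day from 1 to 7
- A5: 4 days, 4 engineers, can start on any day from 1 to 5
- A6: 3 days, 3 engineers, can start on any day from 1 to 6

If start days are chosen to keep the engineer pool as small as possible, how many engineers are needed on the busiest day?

10

Early-start (A1@1, A2@1, A3@1, A4@1, A5@1, A6@1) gives peak 20: d1:20  d2:20  d3:17  d4:14  d5:0  d6:0  d7:0  d8:0.
Shift A4→5, A5→5, A6→5.
Schedule A1@1, A2@1, A3@1, A4@5, A5@5, A6@5: d1:10  d2:10  d3:10  d4:10  d5:10  d6:10  d7:7  d8:4 — peak 10.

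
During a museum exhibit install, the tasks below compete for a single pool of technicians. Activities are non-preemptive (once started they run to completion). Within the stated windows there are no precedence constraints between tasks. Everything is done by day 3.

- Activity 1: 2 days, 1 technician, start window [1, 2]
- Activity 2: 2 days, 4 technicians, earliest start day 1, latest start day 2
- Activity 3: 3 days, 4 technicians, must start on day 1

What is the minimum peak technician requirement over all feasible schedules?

9

Schedule Activity 1@1, Activity 2@1, Activity 3@1: d1:9  d2:9  d3:4 — peak 9.
No arrangement of the 4 feasible schedules does better.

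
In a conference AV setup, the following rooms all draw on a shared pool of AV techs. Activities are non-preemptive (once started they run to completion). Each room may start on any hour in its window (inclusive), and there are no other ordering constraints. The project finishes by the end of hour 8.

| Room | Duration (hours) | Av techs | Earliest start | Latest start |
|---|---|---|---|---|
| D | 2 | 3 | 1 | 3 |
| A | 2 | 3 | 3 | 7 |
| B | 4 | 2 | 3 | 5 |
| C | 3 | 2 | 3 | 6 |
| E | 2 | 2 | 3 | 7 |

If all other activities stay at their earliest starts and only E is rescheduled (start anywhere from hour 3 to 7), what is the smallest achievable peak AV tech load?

E@3: h1:3  h2:3  h3:9  h4:9  h5:4  h6:2  h7:0  h8:0 → peak 9
E@4: h1:3  h2:3  h3:7  h4:9  h5:6  h6:2  h7:0  h8:0 → peak 9
E@5: h1:3  h2:3  h3:7  h4:7  h5:6  h6:4  h7:0  h8:0 → peak 7
E@6: h1:3  h2:3  h3:7  h4:7  h5:4  h6:4  h7:2  h8:0 → peak 7
E@7: h1:3  h2:3  h3:7  h4:7  h5:4  h6:2  h7:2  h8:2 → peak 7
Best is E@5, peak 7.

7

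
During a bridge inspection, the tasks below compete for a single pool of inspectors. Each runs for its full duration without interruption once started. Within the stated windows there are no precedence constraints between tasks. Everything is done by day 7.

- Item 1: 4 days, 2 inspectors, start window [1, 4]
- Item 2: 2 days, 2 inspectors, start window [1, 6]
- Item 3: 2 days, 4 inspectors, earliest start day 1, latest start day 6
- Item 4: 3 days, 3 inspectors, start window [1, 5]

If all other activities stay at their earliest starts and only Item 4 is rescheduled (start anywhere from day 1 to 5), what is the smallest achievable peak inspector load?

8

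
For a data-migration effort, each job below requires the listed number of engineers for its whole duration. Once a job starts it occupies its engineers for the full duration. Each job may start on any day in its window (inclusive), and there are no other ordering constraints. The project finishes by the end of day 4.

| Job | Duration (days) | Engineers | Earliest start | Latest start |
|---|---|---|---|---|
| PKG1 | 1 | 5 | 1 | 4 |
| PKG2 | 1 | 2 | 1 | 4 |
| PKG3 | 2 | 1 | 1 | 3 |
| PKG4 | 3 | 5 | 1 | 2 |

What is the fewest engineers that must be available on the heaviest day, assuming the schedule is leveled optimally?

7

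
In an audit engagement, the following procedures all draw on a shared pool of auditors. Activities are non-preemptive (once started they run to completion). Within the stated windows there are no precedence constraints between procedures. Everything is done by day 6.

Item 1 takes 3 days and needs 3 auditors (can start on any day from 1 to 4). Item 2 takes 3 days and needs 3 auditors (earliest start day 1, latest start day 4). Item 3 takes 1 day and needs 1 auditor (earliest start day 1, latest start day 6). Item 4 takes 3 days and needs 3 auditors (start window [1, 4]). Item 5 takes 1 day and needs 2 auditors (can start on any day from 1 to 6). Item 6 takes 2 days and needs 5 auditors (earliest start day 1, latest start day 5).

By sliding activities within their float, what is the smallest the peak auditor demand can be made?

8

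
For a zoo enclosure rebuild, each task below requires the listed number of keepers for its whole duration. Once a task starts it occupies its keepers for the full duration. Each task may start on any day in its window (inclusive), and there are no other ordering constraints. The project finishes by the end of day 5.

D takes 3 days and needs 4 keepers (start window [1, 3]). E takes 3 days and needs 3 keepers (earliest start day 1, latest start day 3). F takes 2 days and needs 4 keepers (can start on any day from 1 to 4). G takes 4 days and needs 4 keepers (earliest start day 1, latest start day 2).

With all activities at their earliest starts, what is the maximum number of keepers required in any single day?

15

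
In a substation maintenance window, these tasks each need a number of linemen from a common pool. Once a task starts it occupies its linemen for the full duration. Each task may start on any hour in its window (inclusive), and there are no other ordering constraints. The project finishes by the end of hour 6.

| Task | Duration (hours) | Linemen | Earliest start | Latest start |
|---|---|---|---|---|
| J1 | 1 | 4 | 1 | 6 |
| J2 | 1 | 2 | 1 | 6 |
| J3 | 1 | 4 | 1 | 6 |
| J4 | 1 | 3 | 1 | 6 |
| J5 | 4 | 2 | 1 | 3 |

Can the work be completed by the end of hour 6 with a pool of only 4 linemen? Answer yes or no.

no

The minimum achievable peak is 5; 4 < 5, so no feasible schedule stays within the cap.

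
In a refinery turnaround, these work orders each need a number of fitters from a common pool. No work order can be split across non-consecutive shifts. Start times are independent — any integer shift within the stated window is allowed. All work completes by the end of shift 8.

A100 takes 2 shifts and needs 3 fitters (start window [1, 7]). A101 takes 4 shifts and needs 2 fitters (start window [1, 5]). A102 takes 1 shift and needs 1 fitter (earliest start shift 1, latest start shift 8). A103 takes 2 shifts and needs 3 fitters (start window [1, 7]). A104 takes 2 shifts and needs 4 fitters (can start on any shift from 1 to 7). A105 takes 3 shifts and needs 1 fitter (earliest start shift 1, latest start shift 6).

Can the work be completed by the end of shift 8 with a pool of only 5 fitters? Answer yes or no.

yes

Schedule A100@1, A101@1, A102@3, A103@4, A104@6, A105@5: s1:5  s2:5  s3:3  s4:5  s5:4  s6:5  s7:5  s8:0 — peak 5 ≤ 5.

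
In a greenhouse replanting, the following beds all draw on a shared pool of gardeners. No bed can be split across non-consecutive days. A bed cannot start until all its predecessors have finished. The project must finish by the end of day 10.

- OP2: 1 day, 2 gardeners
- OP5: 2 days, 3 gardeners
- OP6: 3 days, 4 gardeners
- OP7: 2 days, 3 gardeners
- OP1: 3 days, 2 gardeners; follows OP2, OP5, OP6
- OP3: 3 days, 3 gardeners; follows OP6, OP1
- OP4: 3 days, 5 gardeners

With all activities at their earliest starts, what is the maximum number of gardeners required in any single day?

Early-start schedule: OP2@1, OP5@1, OP6@1, OP7@1, OP1@4, OP3@7, OP4@1.
Load per day: day 1: 17, day 2: 15, day 3: 9, day 4: 2, day 5: 2, day 6: 2, day 7: 3, day 8: 3, day 9: 3, day 10: 0.
Peak is 17.

17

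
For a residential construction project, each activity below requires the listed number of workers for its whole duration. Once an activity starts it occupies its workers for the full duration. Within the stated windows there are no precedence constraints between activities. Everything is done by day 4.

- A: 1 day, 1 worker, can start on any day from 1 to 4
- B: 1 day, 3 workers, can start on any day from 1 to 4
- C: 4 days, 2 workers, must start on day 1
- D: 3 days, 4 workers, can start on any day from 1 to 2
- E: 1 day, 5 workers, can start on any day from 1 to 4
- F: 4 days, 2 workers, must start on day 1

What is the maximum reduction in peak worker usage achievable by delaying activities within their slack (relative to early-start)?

6

Early-start peak: d1:17  d2:8  d3:8  d4:4 ⇒ 17.
Leveled (A@1, B@2, C@1, D@1, E@4, F@1): d1:9  d2:11  d3:8  d4:9 ⇒ 11.
Reduction 17 − 11 = 6.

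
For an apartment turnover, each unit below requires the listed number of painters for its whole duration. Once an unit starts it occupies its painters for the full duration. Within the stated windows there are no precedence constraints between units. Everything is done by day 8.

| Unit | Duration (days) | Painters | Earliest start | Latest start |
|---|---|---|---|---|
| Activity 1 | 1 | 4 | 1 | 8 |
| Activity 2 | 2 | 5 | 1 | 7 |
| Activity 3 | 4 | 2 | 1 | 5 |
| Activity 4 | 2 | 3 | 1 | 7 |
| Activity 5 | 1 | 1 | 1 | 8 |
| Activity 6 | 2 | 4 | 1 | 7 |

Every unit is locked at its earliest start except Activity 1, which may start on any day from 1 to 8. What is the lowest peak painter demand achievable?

15

Activity 1@1: d1:19  d2:14  d3:2  d4:2  d5:0  d6:0  d7:0  d8:0 → peak 19
Activity 1@2: d1:15  d2:18  d3:2  d4:2  d5:0  d6:0  d7:0  d8:0 → peak 18
Activity 1@3: d1:15  d2:14  d3:6  d4:2  d5:0  d6:0  d7:0  d8:0 → peak 15
Activity 1@4: d1:15  d2:14  d3:2  d4:6  d5:0  d6:0  d7:0  d8:0 → peak 15
Activity 1@5: d1:15  d2:14  d3:2  d4:2  d5:4  d6:0  d7:0  d8:0 → peak 15
Activity 1@6: d1:15  d2:14  d3:2  d4:2  d5:0  d6:4  d7:0  d8:0 → peak 15
Activity 1@7: d1:15  d2:14  d3:2  d4:2  d5:0  d6:0  d7:4  d8:0 → peak 15
Activity 1@8: d1:15  d2:14  d3:2  d4:2  d5:0  d6:0  d7:0  d8:4 → peak 15
Best is Activity 1@3, peak 15.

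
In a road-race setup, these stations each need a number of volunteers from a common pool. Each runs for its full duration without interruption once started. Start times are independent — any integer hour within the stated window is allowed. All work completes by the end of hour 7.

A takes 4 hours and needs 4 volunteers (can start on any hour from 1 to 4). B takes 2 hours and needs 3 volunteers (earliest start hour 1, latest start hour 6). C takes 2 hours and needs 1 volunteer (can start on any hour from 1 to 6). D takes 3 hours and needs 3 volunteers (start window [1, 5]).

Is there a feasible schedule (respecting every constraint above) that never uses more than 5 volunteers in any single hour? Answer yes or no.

no

The minimum achievable peak is 6; 5 < 6, so no feasible schedule stays within the cap.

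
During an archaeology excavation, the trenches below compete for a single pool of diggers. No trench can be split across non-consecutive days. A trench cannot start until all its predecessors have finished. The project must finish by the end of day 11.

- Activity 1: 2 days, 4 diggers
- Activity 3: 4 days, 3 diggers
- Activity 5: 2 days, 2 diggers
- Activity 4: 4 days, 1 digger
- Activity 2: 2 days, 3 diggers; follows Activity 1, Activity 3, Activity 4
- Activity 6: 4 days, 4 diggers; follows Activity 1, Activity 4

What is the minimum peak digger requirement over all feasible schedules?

7

Early-start (Activity 1@1, Activity 3@1, Activity 5@1, Activity 4@1, Activity 2@5, Activity 6@5) gives peak 10: d1:10  d2:10  d3:4  d4:4  d5:7  d6:7  d7:4  d8:4  d9:0  d10:0  d11:0.
Shift Activity 5→3, Activity 4→3, Activity 2→7, Activity 6→7.
Schedule Activity 1@1, Activity 3@1, Activity 5@3, Activity 4@3, Activity 2@7, Activity 6@7: d1:7  d2:7  d3:6  d4:6  d5:1  d6:1  d7:7  d8:7  d9:4  d10:4  d11:0 — peak 7.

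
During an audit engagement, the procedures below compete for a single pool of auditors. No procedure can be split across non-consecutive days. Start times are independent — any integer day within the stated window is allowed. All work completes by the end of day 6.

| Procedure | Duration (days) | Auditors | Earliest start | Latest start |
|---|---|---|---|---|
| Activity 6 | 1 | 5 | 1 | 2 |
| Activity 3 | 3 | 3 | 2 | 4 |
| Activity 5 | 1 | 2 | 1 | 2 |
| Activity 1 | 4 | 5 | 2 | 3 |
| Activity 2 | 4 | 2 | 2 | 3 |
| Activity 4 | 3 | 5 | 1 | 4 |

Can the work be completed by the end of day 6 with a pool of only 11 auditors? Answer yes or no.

no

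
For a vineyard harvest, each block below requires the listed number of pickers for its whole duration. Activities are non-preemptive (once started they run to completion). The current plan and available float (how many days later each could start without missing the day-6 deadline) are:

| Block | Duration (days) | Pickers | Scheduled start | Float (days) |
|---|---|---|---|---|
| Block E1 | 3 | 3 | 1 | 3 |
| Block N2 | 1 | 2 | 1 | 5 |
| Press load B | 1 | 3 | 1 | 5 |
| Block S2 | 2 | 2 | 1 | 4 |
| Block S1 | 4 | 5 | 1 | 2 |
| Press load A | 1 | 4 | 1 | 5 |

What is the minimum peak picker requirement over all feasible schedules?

Early-start (Block E1@1, Block N2@1, Press load B@1, Block S2@1, Block S1@1, Press load A@1) gives peak 19: d1:19  d2:10  d3:8  d4:5  d5:0  d6:0.
Shift Block S2→4, Block S1→2, Press load A→6.
Schedule Block E1@1, Block N2@1, Press load B@1, Block S2@4, Block S1@2, Press load A@6: d1:8  d2:8  d3:8  d4:7  d5:7  d6:4 — peak 8.

8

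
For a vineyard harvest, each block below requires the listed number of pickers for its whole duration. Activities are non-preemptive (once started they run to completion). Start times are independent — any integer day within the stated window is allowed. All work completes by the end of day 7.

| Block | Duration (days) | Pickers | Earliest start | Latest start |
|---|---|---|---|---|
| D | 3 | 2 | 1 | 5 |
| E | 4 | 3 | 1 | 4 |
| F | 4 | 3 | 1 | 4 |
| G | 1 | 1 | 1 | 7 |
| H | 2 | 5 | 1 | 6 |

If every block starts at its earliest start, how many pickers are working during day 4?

6

At early start, day 4 has: E, F.
Demand: 3 + 3 = 6.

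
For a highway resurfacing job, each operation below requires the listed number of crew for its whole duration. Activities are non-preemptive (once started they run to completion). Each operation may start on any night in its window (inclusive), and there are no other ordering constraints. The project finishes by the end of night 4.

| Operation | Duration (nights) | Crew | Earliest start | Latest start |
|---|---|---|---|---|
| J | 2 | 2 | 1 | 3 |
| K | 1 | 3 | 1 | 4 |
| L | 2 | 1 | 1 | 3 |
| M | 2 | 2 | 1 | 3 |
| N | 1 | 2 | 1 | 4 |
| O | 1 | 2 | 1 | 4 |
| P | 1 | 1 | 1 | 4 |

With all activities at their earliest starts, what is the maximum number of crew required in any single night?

Early-start schedule: J@1, K@1, L@1, M@1, N@1, O@1, P@1.
Load per night: night 1: 13, night 2: 5, night 3: 0, night 4: 0.
Peak is 13.

13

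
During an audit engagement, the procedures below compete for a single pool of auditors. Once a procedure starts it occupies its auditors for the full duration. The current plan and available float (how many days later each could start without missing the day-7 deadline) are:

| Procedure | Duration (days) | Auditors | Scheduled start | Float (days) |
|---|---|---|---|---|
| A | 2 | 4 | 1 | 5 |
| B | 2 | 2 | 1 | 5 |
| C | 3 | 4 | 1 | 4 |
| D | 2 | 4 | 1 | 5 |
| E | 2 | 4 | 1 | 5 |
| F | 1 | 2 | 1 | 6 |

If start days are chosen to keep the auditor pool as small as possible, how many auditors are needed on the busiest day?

Early-start (A@1, B@1, C@1, D@1, E@1, F@1) gives peak 20: d1:20  d2:18  d3:4  d4:0  d5:0  d6:0  d7:0.
Shift C→3, D→3, E→5.
Schedule A@1, B@1, C@3, D@3, E@5, F@1: d1:8  d2:6  d3:8  d4:8  d5:8  d6:4  d7:0 — peak 8.

8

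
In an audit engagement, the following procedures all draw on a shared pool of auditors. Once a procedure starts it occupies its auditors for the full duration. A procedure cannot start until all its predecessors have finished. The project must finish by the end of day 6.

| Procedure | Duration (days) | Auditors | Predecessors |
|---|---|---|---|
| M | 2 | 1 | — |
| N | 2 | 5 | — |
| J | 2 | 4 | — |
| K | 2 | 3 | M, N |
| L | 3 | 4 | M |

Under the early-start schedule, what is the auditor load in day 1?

At early start, day 1 has: M, N, J.
Demand: 1 + 5 + 4 = 10.

10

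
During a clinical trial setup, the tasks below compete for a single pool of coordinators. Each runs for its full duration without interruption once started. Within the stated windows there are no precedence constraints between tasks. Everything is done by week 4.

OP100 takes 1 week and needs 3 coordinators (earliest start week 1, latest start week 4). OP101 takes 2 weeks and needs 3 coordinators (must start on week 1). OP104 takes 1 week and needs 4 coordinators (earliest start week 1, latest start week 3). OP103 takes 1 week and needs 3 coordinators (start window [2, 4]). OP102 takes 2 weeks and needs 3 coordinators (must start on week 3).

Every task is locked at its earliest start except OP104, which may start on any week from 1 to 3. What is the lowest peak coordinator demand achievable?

OP104@1: w1:10  w2:6  w3:3  w4:3 → peak 10
OP104@2: w1:6  w2:10  w3:3  w4:3 → peak 10
OP104@3: w1:6  w2:6  w3:7  w4:3 → peak 7
Best is OP104@3, peak 7.

7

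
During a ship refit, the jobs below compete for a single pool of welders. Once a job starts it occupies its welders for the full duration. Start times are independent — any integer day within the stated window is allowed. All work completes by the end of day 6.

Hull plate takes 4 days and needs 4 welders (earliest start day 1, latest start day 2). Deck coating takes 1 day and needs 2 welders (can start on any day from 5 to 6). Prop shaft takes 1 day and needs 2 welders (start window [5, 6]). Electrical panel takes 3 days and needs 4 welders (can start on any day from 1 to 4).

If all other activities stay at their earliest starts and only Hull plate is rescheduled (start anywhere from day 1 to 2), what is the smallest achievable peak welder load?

Hull plate@1: d1:8  d2:8  d3:8  d4:4  d5:4  d6:0 → peak 8
Hull plate@2: d1:4  d2:8  d3:8  d4:4  d5:8  d6:0 → peak 8
Best is Hull plate@1, peak 8.

8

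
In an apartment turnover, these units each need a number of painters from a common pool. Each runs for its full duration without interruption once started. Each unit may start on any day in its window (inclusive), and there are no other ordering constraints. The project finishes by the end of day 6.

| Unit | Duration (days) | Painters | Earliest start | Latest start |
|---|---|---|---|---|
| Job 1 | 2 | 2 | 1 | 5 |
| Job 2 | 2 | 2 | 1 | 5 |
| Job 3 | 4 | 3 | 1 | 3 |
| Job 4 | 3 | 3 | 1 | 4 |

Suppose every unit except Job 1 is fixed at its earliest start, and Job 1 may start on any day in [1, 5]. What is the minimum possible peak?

Job 1@1: d1:10  d2:10  d3:6  d4:3  d5:0  d6:0 → peak 10
Job 1@2: d1:8  d2:10  d3:8  d4:3  d5:0  d6:0 → peak 10
Job 1@3: d1:8  d2:8  d3:8  d4:5  d5:0  d6:0 → peak 8
Job 1@4: d1:8  d2:8  d3:6  d4:5  d5:2  d6:0 → peak 8
Job 1@5: d1:8  d2:8  d3:6  d4:3  d5:2  d6:2 → peak 8
Best is Job 1@3, peak 8.

8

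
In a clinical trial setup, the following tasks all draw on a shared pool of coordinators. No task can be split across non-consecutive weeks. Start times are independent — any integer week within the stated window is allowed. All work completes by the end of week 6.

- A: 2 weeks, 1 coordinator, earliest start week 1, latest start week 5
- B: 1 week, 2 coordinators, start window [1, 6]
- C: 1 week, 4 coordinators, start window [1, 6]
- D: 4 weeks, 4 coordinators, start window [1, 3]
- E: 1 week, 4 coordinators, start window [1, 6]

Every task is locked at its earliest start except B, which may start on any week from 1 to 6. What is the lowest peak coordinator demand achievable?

13

B@1: w1:15  w2:5  w3:4  w4:4  w5:0  w6:0 → peak 15
B@2: w1:13  w2:7  w3:4  w4:4  w5:0  w6:0 → peak 13
B@3: w1:13  w2:5  w3:6  w4:4  w5:0  w6:0 → peak 13
B@4: w1:13  w2:5  w3:4  w4:6  w5:0  w6:0 → peak 13
B@5: w1:13  w2:5  w3:4  w4:4  w5:2  w6:0 → peak 13
B@6: w1:13  w2:5  w3:4  w4:4  w5:0  w6:2 → peak 13
Best is B@2, peak 13.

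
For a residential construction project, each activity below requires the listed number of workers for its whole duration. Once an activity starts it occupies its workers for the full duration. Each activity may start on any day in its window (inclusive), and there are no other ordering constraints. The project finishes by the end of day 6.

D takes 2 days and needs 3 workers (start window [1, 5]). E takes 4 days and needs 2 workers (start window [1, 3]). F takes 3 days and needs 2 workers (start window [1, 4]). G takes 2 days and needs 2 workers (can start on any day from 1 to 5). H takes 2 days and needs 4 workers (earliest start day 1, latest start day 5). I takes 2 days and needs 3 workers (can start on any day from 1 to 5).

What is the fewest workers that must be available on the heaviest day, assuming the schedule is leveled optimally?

7

Early-start (D@1, E@1, F@1, G@1, H@1, I@1) gives peak 16: d1:16  d2:16  d3:4  d4:2  d5:0  d6:0.
Shift G→3, H→5, I→4.
Schedule D@1, E@1, F@1, G@3, H@5, I@4: d1:7  d2:7  d3:6  d4:7  d5:7  d6:4 — peak 7.
Total worker-days = 38 over 6 days ⇒ peak ≥ ⌈38/6⌉ = 7, so 7 is optimal.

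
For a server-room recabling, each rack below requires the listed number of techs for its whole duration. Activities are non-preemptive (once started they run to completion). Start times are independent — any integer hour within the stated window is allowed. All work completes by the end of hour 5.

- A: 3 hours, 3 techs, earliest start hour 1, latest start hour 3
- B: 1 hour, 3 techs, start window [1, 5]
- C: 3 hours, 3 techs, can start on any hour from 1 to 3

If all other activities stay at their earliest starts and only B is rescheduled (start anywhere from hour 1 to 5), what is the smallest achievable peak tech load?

6

B@1: h1:9  h2:6  h3:6  h4:0  h5:0 → peak 9
B@2: h1:6  h2:9  h3:6  h4:0  h5:0 → peak 9
B@3: h1:6  h2:6  h3:9  h4:0  h5:0 → peak 9
B@4: h1:6  h2:6  h3:6  h4:3  h5:0 → peak 6
B@5: h1:6  h2:6  h3:6  h4:0  h5:3 → peak 6
Best is B@4, peak 6.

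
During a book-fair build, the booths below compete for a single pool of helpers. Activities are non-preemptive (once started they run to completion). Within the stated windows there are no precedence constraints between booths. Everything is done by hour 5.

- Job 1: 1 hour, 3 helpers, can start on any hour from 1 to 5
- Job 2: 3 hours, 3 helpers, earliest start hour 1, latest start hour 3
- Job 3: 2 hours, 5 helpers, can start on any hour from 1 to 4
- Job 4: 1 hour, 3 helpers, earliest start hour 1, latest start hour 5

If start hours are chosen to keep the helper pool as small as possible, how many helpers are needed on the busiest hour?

6

Early-start (Job 1@1, Job 2@1, Job 3@1, Job 4@1) gives peak 14: h1:14  h2:8  h3:3  h4:0  h5:0.
Shift Job 3→4, Job 4→2.
Schedule Job 1@1, Job 2@1, Job 3@4, Job 4@2: h1:6  h2:6  h3:3  h4:5  h5:5 — peak 6.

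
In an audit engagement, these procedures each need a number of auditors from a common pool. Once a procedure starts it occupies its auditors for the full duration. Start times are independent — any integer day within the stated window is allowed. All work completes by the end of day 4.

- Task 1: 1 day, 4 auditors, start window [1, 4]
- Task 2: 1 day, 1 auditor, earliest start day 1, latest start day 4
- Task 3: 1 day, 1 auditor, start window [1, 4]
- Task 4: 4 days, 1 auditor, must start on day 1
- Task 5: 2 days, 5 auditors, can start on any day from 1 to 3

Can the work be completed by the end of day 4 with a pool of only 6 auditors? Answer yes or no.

yes

Schedule Task 1@1, Task 2@1, Task 3@2, Task 4@1, Task 5@3: d1:6  d2:2  d3:6  d4:6 — peak 6 ≤ 6.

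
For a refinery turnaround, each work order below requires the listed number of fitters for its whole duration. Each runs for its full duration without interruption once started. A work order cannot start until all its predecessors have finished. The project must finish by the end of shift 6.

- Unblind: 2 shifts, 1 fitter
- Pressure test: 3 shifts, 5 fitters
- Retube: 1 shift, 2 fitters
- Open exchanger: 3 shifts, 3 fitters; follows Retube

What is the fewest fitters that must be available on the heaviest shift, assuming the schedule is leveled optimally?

7

Early-start (Unblind@1, Pressure test@1, Retube@1, Open exchanger@2) gives peak 9: s1:8  s2:9  s3:8  s4:3  s5:0  s6:0.
Shift Retube→3, Open exchanger→4.
Schedule Unblind@1, Pressure test@1, Retube@3, Open exchanger@4: s1:6  s2:6  s3:7  s4:3  s5:3  s6:3 — peak 7.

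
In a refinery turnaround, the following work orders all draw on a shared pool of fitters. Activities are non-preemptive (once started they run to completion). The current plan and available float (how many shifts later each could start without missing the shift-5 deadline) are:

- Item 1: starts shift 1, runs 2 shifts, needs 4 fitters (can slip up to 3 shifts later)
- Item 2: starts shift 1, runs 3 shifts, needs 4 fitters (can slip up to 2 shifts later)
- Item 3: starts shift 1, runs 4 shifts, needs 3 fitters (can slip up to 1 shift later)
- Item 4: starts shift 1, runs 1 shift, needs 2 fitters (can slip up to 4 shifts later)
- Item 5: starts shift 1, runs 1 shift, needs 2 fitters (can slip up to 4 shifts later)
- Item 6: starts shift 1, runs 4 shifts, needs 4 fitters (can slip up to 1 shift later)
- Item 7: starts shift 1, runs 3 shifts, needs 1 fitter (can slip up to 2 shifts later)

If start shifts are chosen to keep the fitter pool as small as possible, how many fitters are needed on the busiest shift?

12

Early-start (Item 1@1, Item 2@1, Item 3@1, Item 4@1, Item 5@1, Item 6@1, Item 7@1) gives peak 20: s1:20  s2:16  s3:12  s4:7  s5:0.
Shift Item 2→3, Item 6→2.
Schedule Item 1@1, Item 2@3, Item 3@1, Item 4@1, Item 5@1, Item 6@2, Item 7@1: s1:12  s2:12  s3:12  s4:11  s5:8 — peak 12.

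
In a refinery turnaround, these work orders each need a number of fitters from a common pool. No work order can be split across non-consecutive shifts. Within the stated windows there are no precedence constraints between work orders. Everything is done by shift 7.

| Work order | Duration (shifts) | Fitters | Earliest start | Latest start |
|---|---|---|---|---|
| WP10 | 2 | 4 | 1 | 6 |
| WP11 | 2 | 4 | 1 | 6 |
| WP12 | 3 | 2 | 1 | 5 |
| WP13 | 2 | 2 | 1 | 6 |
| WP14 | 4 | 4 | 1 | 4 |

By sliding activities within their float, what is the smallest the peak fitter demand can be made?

Early-start (WP10@1, WP11@1, WP12@1, WP13@1, WP14@1) gives peak 16: s1:16  s2:16  s3:6  s4:4  s5:0  s6:0  s7:0.
Shift WP12→3, WP13→3, WP14→3.
Schedule WP10@1, WP11@1, WP12@3, WP13@3, WP14@3: s1:8  s2:8  s3:8  s4:8  s5:6  s6:4  s7:0 — peak 8.

8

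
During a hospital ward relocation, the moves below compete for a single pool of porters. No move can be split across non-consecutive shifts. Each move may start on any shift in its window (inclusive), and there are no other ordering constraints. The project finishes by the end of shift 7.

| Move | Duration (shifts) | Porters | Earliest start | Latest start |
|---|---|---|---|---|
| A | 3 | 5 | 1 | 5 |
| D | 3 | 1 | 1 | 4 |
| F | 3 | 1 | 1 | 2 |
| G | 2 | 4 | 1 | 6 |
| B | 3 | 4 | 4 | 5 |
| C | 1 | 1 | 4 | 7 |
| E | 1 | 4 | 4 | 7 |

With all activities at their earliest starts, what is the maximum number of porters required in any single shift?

11

Early-start schedule: A@1, D@1, F@1, G@1, B@4, C@4, E@4.
Load per shift: shift 1: 11, shift 2: 11, shift 3: 7, shift 4: 9, shift 5: 4, shift 6: 4, shift 7: 0.
Peak is 11.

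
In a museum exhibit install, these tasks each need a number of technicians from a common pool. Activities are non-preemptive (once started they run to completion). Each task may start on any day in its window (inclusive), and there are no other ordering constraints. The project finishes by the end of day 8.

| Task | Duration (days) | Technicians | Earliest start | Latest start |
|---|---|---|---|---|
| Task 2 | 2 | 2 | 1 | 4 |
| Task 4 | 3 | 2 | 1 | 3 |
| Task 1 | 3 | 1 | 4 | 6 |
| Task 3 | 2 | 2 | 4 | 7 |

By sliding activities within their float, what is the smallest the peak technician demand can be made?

Early-start (Task 2@1, Task 4@1, Task 1@4, Task 3@4) gives peak 4: d1:4  d2:4  d3:2  d4:3  d5:3  d6:1  d7:0  d8:0.
Shift Task 4→3, Task 3→6.
Schedule Task 2@1, Task 4@3, Task 1@4, Task 3@6: d1:2  d2:2  d3:2  d4:3  d5:3  d6:3  d7:2  d8:0 — peak 3.
Total technician-days = 17 over 8 days ⇒ peak ≥ ⌈17/8⌉ = 3, so 3 is optimal.

3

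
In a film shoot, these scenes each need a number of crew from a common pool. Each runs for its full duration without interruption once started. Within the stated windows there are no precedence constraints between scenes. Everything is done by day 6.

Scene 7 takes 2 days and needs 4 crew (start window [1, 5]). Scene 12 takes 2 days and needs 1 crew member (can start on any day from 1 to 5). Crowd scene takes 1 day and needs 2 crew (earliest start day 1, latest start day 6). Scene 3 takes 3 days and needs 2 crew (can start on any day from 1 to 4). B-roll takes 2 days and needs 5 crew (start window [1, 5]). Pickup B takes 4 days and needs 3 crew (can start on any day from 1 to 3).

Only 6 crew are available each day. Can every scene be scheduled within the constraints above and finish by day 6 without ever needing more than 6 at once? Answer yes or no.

no

Total crew member-days = 40; over 6 days the average is 40/6 > 6, so some day must exceed 6.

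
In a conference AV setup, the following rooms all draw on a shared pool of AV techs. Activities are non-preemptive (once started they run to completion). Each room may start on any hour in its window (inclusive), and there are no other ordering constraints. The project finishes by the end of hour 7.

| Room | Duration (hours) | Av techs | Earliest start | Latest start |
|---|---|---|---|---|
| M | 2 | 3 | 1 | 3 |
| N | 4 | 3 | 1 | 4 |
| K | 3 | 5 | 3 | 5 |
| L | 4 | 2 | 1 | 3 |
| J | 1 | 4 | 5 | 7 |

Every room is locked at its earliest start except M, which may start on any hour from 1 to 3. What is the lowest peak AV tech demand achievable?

10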